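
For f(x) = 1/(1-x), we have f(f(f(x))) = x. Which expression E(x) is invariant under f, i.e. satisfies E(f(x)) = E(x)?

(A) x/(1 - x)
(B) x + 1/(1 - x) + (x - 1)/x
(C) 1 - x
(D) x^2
B

Replace x by f(x) = 1/(1 - x) in each option and simplify. As a quick numerical cross-check, also compare E(3) with E(f(3)) = E(-1/2).

(A) x/(1 - x)  ->  (1/(1 - x))/(1 - (1/(1 - x))) = -1/x; check: E(3) = -3/2 but E(-1/2) = -1/3.   [not invariant]
(B) x + 1/(1 - x) + (x - 1)/x  ->  (1/(1 - x)) + 1/(1 - (1/(1 - x))) + ((1/(1 - x)) - 1)/(1/(1 - x)), which simplifies back to x + 1/(1 - x) + (x - 1)/x; check: E(3) = 19/6, E(-1/2) = 19/6.   [invariant]
(C) 1 - x  ->  1 - (1/(1 - x)) = x/(x - 1); check: E(3) = -2 but E(-1/2) = 3/2.   [not invariant]
(D) x^2  ->  (1/(1 - x))^2 = (x - 1)^(-2); check: E(3) = 9 but E(-1/2) = 1/4.   [not invariant]

Only (B) is unchanged. Indeed f(f(x)) = 1/(1 - 1/(1-x)) = (1-x)/(-x) = (x-1)/x, so E(x) = x + f(x) + f(f(x)) is the sum over the whole 3-cycle; applying f just permutes the three terms cyclically (x -> f(x) -> f(f(x)) -> x), leaving the sum unchanged.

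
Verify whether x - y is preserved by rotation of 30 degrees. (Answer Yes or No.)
No

Applying rotation by 30 degrees: x' = x*cos(30 degrees) - y*sin(30 degrees) = sqrt(3)x/2 - y/2, y' = x*sin(30 degrees) + y*cos(30 degrees) = x/2 + sqrt(3)y/2

Substituting into x - y:
(sqrt(3)x/2 - y/2) - (x/2 + sqrt(3)y/2)
= -x/2 + sqrt(3)x/2 - sqrt(3)y/2 - y/2

This differs from the original expression x - y, so it is NOT invariant.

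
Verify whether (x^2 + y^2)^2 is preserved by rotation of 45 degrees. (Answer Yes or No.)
Yes

Applying rotation by 45 degrees: x' = x*cos(45 degrees) - y*sin(45 degrees) = sqrt(2)x/2 - sqrt(2)y/2, y' = x*sin(45 degrees) + y*cos(45 degrees) = sqrt(2)x/2 + sqrt(2)y/2

Substituting into (x^2 + y^2)^2:
((sqrt(2)x/2 - sqrt(2)y/2)^2 + (sqrt(2)x/2 + sqrt(2)y/2)^2)^2
= x^4 + 2x^2y^2 + y^4 = (x^2 + y^2)^2

This equals the original expression (x^2 + y^2)^2, so it IS invariant.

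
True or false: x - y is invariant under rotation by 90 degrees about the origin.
False

Applying rotation by 90 degrees: x' = x*cos(90 degrees) - y*sin(90 degrees) = -y, y' = x*sin(90 degrees) + y*cos(90 degrees) = x

Substituting into x - y:
(-y) - (x)
= -x - y

This differs from the original expression x - y, so it is NOT invariant.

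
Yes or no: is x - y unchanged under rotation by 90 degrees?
No

Applying rotation by 90 degrees: x' = x*cos(90 degrees) - y*sin(90 degrees) = -y, y' = x*sin(90 degrees) + y*cos(90 degrees) = x

Substituting into x - y:
(-y) - (x)
= -x - y

This differs from the original expression x - y, so it is NOT invariant.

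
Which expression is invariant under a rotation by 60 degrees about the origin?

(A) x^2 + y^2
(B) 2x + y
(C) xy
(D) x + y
A

A rotation by 60 degrees sends (x, y) to (x/2 - sqrt(3)y/2, sqrt(3)x/2 + y/2).
Substitute the transformed coordinates into each option and compare with the original:
(A) x^2 + y^2  ->  (x/2 - sqrt(3)y/2)^2 + (sqrt(3)x/2 + y/2)^2 = x^2 + y^2   [equals x^2 + y^2: invariant]
(B) 2x + y  ->  2(x/2 - sqrt(3)y/2) + (sqrt(3)x/2 + y/2) = sqrt(3)x/2 + x - sqrt(3)y + y/2   [differs from 2x + y: not invariant]
(C) xy  ->  (x/2 - sqrt(3)y/2)(sqrt(3)x/2 + y/2) = sqrt(3)x^2/4 - xy/2 - sqrt(3)y^2/4   [differs from xy: not invariant]
(D) x + y  ->  (x/2 - sqrt(3)y/2) + (sqrt(3)x/2 + y/2) = x/2 + sqrt(3)x/2 - sqrt(3)y/2 + y/2   [differs from x + y: not invariant]

Only option (A), x^2 + y^2, is unchanged by the transformation.
Geometrically, x^2 + y^2 is the squared distance from the origin, which every rotation about the origin preserves.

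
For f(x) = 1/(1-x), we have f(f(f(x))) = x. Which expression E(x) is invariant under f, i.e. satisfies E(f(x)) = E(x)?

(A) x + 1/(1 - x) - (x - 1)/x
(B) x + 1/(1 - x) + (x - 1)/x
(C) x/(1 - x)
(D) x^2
B

Replace x by f(x) = 1/(1 - x) in each option and simplify. As a quick numerical cross-check, also compare E(5) with E(f(5)) = E(-1/4).

(A) x + 1/(1 - x) - (x - 1)/x  ->  (1/(1 - x)) + 1/(1 - (1/(1 - x))) - ((1/(1 - x)) - 1)/(1/(1 - x)) = (x^2(1 - x) - x + (x - 1)^2)/(x(x - 1)); check: E(5) = 79/20 but E(-1/4) = -89/20.   [not invariant]
(B) x + 1/(1 - x) + (x - 1)/x  ->  (1/(1 - x)) + 1/(1 - (1/(1 - x))) + ((1/(1 - x)) - 1)/(1/(1 - x)), which simplifies back to x + 1/(1 - x) + (x - 1)/x; check: E(5) = 111/20, E(-1/4) = 111/20.   [invariant]
(C) x/(1 - x)  ->  (1/(1 - x))/(1 - (1/(1 - x))) = -1/x; check: E(5) = -5/4 but E(-1/4) = -1/5.   [not invariant]
(D) x^2  ->  (1/(1 - x))^2 = (x - 1)^(-2); check: E(5) = 25 but E(-1/4) = 1/16.   [not invariant]

Only (B) is unchanged. Indeed f(f(x)) = 1/(1 - 1/(1-x)) = (1-x)/(-x) = (x-1)/x, so E(x) = x + f(x) + f(f(x)) is the sum over the whole 3-cycle; applying f just permutes the three terms cyclically (x -> f(x) -> f(f(x)) -> x), leaving the sum unchanged.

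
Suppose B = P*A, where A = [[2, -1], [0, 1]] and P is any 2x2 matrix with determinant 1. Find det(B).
2

By the multiplicative property of determinants, det(B) = det(P*A) = det(P) * det(A) = det(A),
so the determinant is invariant under multiplication by any determinant-1 matrix; we just need det(A).

det(A) = (2)(1) - (-1)(0) = 2 - 0 = 2

Therefore det(B) = 1 * 2 = 2.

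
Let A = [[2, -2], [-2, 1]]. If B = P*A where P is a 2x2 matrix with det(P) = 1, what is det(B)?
-2

By the multiplicative property of determinants, det(B) = det(P*A) = det(P) * det(A) = det(A),
so the determinant is invariant under multiplication by any determinant-1 matrix; we just need det(A).

det(A) = (2)(1) - (-2)(-2) = 2 - 4 = -2

Therefore det(B) = 1 * (-2) = -2.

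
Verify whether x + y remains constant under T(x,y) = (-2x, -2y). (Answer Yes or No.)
No

Substitute T(x,y) = (-2x, -2y) into the expression and compare with the original.

Original: x + y
After applying T: (-2x) + (-2y) = -2x - 2y

This differs from the original x + y (difference: -3x - 3y), so the expression is NOT invariant.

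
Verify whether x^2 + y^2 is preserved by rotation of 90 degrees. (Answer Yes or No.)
Yes

Applying rotation by 90 degrees: x' = x*cos(90 degrees) - y*sin(90 degrees) = -y, y' = x*sin(90 degrees) + y*cos(90 degrees) = x

Substituting into x^2 + y^2:
(-y)^2 + (x)^2
= x^2 + y^2

This equals the original expression x^2 + y^2, so it IS invariant.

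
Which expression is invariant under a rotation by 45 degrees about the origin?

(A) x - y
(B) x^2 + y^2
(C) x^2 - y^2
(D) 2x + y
B

A rotation by 45 degrees sends (x, y) to (sqrt(2)x/2 - sqrt(2)y/2, sqrt(2)x/2 + sqrt(2)y/2).
Substitute the transformed coordinates into each option and compare with the original:
(A) x - y  ->  (sqrt(2)x/2 - sqrt(2)y/2) - (sqrt(2)x/2 + sqrt(2)y/2) = -sqrt(2)y   [differs from x - y: not invariant]
(B) x^2 + y^2  ->  (sqrt(2)x/2 - sqrt(2)y/2)^2 + (sqrt(2)x/2 + sqrt(2)y/2)^2 = x^2 + y^2   [equals x^2 + y^2: invariant]
(C) x^2 - y^2  ->  (sqrt(2)x/2 - sqrt(2)y/2)^2 - (sqrt(2)x/2 + sqrt(2)y/2)^2 = -2xy   [differs from x^2 - y^2: not invariant]
(D) 2x + y  ->  2(sqrt(2)x/2 - sqrt(2)y/2) + (sqrt(2)x/2 + sqrt(2)y/2) = 3sqrt(2)x/2 - sqrt(2)y/2   [differs from 2x + y: not invariant]

Only option (B), x^2 + y^2, is unchanged by the transformation.
Geometrically, x^2 + y^2 is the squared distance from the origin, which every rotation about the origin preserves.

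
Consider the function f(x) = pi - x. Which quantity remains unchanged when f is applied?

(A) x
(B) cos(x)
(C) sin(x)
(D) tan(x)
C

For f(x) = pi - x:
sin(pi - x) = sin(x), so sine is invariant under this transformation.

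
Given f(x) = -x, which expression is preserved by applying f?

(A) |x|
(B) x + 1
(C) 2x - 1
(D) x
A

For f(x) = -x:
Applying f replaces x by -x. Since |-x| = |x|, the absolute value is unchanged by f, whereas x -> -x, 2x - 1 -> -2x - 1 and x + 1 -> -x + 1 all change.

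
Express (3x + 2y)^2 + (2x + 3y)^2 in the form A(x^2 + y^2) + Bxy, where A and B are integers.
13(x^2 + y^2) + 24xy

Expanding: (3x + 2y)^2 = 9x^2 + 12xy + 4y^2
(2x + 3y)^2 = 4x^2 + 12xy + 9y^2
Sum = (9+4)(x^2+y^2) + 24xy = 13(x^2 + y^2) + 24xy
This is symmetric in x and y.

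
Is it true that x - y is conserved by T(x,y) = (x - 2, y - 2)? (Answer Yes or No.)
Yes

Substitute T(x,y) = (x - 2, y - 2) into the expression and compare with the original.

Original: x - y
After applying T: (x - 2) - (y - 2) = x - y

This is identical to the original x - y, so the expression is invariant.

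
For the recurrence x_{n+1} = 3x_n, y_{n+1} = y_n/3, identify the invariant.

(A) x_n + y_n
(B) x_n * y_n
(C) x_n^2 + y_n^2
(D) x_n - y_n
B

For the recurrence x_{n+1} = 3x_n, y_{n+1} = y_n/3:

x_{n+1} * y_{n+1} = (3x_n) * (y_n/3) = x_n * y_n
The product is conserved.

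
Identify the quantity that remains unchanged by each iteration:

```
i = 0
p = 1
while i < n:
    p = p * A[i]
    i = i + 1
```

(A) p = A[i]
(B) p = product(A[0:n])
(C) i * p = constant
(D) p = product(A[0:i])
D

A loop invariant must hold before the first iteration and be re-established by every execution of the body.

(D) p = product(A[0:i]): Initially i = 0 and p = 1 = product of the empty slice A[0:0]. If p = product(A[0:i]) holds at the top of an iteration, the body sets p to product(A[0:i]) * A[i] = product(A[0:i+1]) and then i to i+1, so the property is restored. At exit i = n, giving p = product(A[0:n]).

The other options fail:
(A) p = A[i]: after the first iteration p = A[0] but i = 1; in general p is a product of several elements, not a single one.
(B) p = product(A[0:n]): false before the loop (p = 1, not the full product) -- it only becomes true at exit.
(C) i * p = constant: initially i * p = 0, but after one iteration it is 1 * A[0], which is nonzero in general.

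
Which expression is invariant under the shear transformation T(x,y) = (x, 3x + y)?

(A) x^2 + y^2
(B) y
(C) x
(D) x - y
C

Under the shear T(x,y) = (x, 3x + y):
Substitute the transformed coordinates into each option and compare with the original:
(A) x^2 + y^2  ->  (x)^2 + (3x + y)^2 = 10x^2 + 6xy + y^2   [differs from x^2 + y^2: not invariant]
(B) y  ->  (3x + y) = 3x + y   [differs from y: not invariant]
(C) x  ->  (x) = x   [equals x: invariant]
(D) x - y  ->  (x) - (3x + y) = -2x - y   [differs from x - y: not invariant]

Only option (C), x, is unchanged by the transformation.
A vertical shear moves points parallel to the y-axis, so the x-coordinate (and any function of x alone) is unchanged.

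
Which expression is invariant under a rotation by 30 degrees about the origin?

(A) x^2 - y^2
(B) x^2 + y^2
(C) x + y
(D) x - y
B

A rotation by 30 degrees sends (x, y) to (sqrt(3)x/2 - y/2, x/2 + sqrt(3)y/2).
Substitute the transformed coordinates into each option and compare with the original:
(A) x^2 - y^2  ->  (sqrt(3)x/2 - y/2)^2 - (x/2 + sqrt(3)y/2)^2 = x^2/2 - sqrt(3)xy - y^2/2   [differs from x^2 - y^2: not invariant]
(B) x^2 + y^2  ->  (sqrt(3)x/2 - y/2)^2 + (x/2 + sqrt(3)y/2)^2 = x^2 + y^2   [equals x^2 + y^2: invariant]
(C) x + y  ->  (sqrt(3)x/2 - y/2) + (x/2 + sqrt(3)y/2) = x/2 + sqrt(3)x/2 - y/2 + sqrt(3)y/2   [differs from x + y: not invariant]
(D) x - y  ->  (sqrt(3)x/2 - y/2) - (x/2 + sqrt(3)y/2) = -x/2 + sqrt(3)x/2 - sqrt(3)y/2 - y/2   [differs from x - y: not invariant]

Only option (B), x^2 + y^2, is unchanged by the transformation.
Geometrically, x^2 + y^2 is the squared distance from the origin, which every rotation about the origin preserves.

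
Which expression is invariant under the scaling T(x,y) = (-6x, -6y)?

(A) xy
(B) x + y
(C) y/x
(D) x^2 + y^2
C

Under the uniform scaling T(x,y) = (-6x, -6y):
Substitute the transformed coordinates into each option and compare with the original:
(A) xy  ->  (-6x)(-6y) = 36xy   [differs from xy: not invariant]
(B) x + y  ->  (-6x) + (-6y) = -6x - 6y   [differs from x + y: not invariant]
(C) y/x  ->  (-6y)/(-6x) = y/x   [equals y/x: invariant]
(D) x^2 + y^2  ->  (-6x)^2 + (-6y)^2 = 36x^2 + 36y^2   [differs from x^2 + y^2: not invariant]

Only option (C), y/x, is unchanged by the transformation.
The common factor -6 cancels in a ratio of coordinates, while sums, products and sums of squares pick up factors of -6 or 36.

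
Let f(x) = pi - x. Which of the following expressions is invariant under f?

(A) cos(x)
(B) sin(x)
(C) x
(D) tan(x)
B

For f(x) = pi - x:
sin(pi - x) = sin(x), so sine is invariant under this transformation.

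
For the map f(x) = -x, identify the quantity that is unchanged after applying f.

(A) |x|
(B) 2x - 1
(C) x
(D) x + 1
A

For f(x) = -x:
Applying f replaces x by -x. Since |-x| = |x|, the absolute value is unchanged by f, whereas x -> -x, 2x - 1 -> -2x - 1 and x + 1 -> -x + 1 all change.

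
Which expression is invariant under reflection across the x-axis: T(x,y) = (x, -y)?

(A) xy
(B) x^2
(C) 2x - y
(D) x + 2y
B

The map is reflection across the x-axis: T(x,y) = (x, -y).
Substitute the transformed coordinates into each option and compare with the original:
(A) xy  ->  (x)(-y) = -xy   [differs from xy: not invariant]
(B) x^2  ->  (x)^2 = x^2   [equals x^2: invariant]
(C) 2x - y  ->  2(x) - (-y) = 2x + y   [differs from 2x - y: not invariant]
(D) x + 2y  ->  (x) + 2(-y) = x - 2y   [differs from x + 2y: not invariant]

Only option (B), x^2, is unchanged by the transformation.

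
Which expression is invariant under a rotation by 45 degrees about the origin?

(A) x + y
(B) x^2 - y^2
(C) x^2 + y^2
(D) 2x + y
C

A rotation by 45 degrees sends (x, y) to (sqrt(2)x/2 - sqrt(2)y/2, sqrt(2)x/2 + sqrt(2)y/2).
Substitute the transformed coordinates into each option and compare with the original:
(A) x + y  ->  (sqrt(2)x/2 - sqrt(2)y/2) + (sqrt(2)x/2 + sqrt(2)y/2) = sqrt(2)x   [differs from x + y: not invariant]
(B) x^2 - y^2  ->  (sqrt(2)x/2 - sqrt(2)y/2)^2 - (sqrt(2)x/2 + sqrt(2)y/2)^2 = -2xy   [differs from x^2 - y^2: not invariant]
(C) x^2 + y^2  ->  (sqrt(2)x/2 - sqrt(2)y/2)^2 + (sqrt(2)x/2 + sqrt(2)y/2)^2 = x^2 + y^2   [equals x^2 + y^2: invariant]
(D) 2x + y  ->  2(sqrt(2)x/2 - sqrt(2)y/2) + (sqrt(2)x/2 + sqrt(2)y/2) = 3sqrt(2)x/2 - sqrt(2)y/2   [differs from 2x + y: not invariant]

Only option (C), x^2 + y^2, is unchanged by the transformation.
Geometrically, x^2 + y^2 is the squared distance from the origin, which every rotation about the origin preserves.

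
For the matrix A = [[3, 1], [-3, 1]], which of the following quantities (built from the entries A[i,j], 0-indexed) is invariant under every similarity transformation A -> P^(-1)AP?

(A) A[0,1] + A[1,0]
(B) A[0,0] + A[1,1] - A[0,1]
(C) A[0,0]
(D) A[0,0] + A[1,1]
D

A[0,0] + A[1,1] is the trace of A. By the cyclic property of the trace, tr(P^(-1)AP) = tr(APP^(-1)) = tr(A), so it is the same for every matrix similar to A.

The other combinations are not similarity invariants. For example, take P = [[1, 1], [1, 2]] (det P = 1), so P^(-1) = [[2, -1], [-1, 1]] and
B = P^(-1)AP = [[10, 11], [-6, -6]].
Evaluating each option on A and on B:
(A) A[0,1] + A[1,0]: -2 for A, 5 for B -> changes
(B) A[0,0] + A[1,1] - A[0,1]: 3 for A, -7 for B -> changes
(C) A[0,0]: 3 for A, 10 for B -> changes
(D) A[0,0] + A[1,1]: 4 for A, 4 for B -> unchanged

Only (D) A[0,0] + A[1,1] = 4 survives (and it does so for every P, not just this one), so it is the invariant.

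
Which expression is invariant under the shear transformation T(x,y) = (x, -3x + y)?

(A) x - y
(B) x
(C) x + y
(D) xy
B

Under the shear T(x,y) = (x, -3x + y):
Substitute the transformed coordinates into each option and compare with the original:
(A) x - y  ->  (x) - (-3x + y) = 4x - y   [differs from x - y: not invariant]
(B) x  ->  (x) = x   [equals x: invariant]
(C) x + y  ->  (x) + (-3x + y) = -2x + y   [differs from x + y: not invariant]
(D) xy  ->  (x)(-3x + y) = -3x^2 + xy   [differs from xy: not invariant]

Only option (B), x, is unchanged by the transformation.
A vertical shear moves points parallel to the y-axis, so the x-coordinate (and any function of x alone) is unchanged.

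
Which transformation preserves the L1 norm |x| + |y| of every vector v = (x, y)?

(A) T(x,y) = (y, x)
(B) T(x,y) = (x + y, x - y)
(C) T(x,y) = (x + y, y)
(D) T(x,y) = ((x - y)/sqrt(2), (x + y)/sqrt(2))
A

A transformation preserves a norm if ||T(v)|| = ||v|| for every v; a single vector where the norm changes rules an option out.

(A) T(x,y) = (y, x): preserves the norm -- it only permutes the coordinates and/or flips signs, which leaves |x| + |y| unchanged.
(B) T(x,y) = (x + y, x - y): v = (1, 0) has norm |1| + |0| = 1, but T(v) = (1, 1) has norm 2 -- not preserved.
(C) T(x,y) = (x + y, y): v = (0, 1) has norm |0| + |1| = 1, but T(v) = (1, 1) has norm 2 -- not preserved.
(D) T(x,y) = ((x - y)/sqrt(2), (x + y)/sqrt(2)): v = (1, 0) has norm |1| + |0| = 1, but T(v) = (sqrt(2)/2, sqrt(2)/2) has norm sqrt(2) -- not preserved.

Therefore the answer is (A).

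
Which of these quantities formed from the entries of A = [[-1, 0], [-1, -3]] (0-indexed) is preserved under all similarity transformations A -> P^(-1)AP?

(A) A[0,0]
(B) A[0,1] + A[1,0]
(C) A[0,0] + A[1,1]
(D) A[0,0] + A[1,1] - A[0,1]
C

A[0,0] + A[1,1] is the trace of A. By the cyclic property of the trace, tr(P^(-1)AP) = tr(APP^(-1)) = tr(A), so it is the same for every matrix similar to A.

The other combinations are not similarity invariants. For example, take P = [[2, 1], [1, 1]] (det P = 1), so P^(-1) = [[1, -1], [-1, 2]] and
B = P^(-1)AP = [[3, 3], [-8, -7]].
Evaluating each option on A and on B:
(A) A[0,0]: -1 for A, 3 for B -> changes
(B) A[0,1] + A[1,0]: -1 for A, -5 for B -> changes
(C) A[0,0] + A[1,1]: -4 for A, -4 for B -> unchanged
(D) A[0,0] + A[1,1] - A[0,1]: -4 for A, -7 for B -> changes

Only (C) A[0,0] + A[1,1] = -4 survives (and it does so for every P, not just this one), so it is the invariant.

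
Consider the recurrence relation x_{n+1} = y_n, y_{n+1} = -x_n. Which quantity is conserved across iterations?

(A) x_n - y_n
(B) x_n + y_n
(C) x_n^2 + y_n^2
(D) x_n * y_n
C

For the recurrence x_{n+1} = y_n, y_{n+1} = -x_n:

x_{n+1}^2 + y_{n+1}^2 = y_n^2 + (-x_n)^2 = x_n^2 + y_n^2
The sum of squares is conserved (like energy in a harmonic oscillator).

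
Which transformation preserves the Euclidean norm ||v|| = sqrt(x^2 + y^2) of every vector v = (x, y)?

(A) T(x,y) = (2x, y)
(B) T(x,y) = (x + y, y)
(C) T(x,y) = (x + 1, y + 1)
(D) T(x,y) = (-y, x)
D

A transformation preserves a norm if ||T(v)|| = ||v|| for every v; a single vector where the norm changes rules an option out.

(A) T(x,y) = (2x, y): v = (1, 0) has norm sqrt((1)^2 + (0)^2) = 1, but T(v) = (2, 0) has norm 2 -- not preserved.
(B) T(x,y) = (x + y, y): v = (0, 1) has norm sqrt((0)^2 + (1)^2) = 1, but T(v) = (1, 1) has norm sqrt(2) -- not preserved.
(C) T(x,y) = (x + 1, y + 1): v = (1, 0) has norm sqrt((1)^2 + (0)^2) = 1, but T(v) = (2, 1) has norm sqrt(5) -- not preserved.
(D) T(x,y) = (-y, x): preserves the norm -- it is an orthogonal map (a rotation/reflection), and (-y)^2 + (x)^2 simplifies to x^2 + y^2.

Therefore the answer is (D).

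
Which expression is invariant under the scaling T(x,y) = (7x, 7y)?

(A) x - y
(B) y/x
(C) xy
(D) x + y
B

Under the uniform scaling T(x,y) = (7x, 7y):
Substitute the transformed coordinates into each option and compare with the original:
(A) x - y  ->  (7x) - (7y) = 7x - 7y   [differs from x - y: not invariant]
(B) y/x  ->  (7y)/(7x) = y/x   [equals y/x: invariant]
(C) xy  ->  (7x)(7y) = 49xy   [differs from xy: not invariant]
(D) x + y  ->  (7x) + (7y) = 7x + 7y   [differs from x + y: not invariant]

Only option (B), y/x, is unchanged by the transformation.
The common factor 7 cancels in a ratio of coordinates, while sums, products and sums of squares pick up factors of 7 or 49.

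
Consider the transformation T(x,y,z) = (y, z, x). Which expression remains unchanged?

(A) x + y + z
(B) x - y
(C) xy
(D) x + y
A

Apply T(x,y,z) = (y, z, x) to each option, i.e. replace (x, y, z) by the transformed coordinates.
Substitute the transformed coordinates into each option and compare with the original:
(A) x + y + z  ->  (y) + (z) + (x) = x + y + z   [equals x + y + z: invariant]
(B) x - y  ->  (y) - (z) = y - z   [differs from x - y: not invariant]
(C) xy  ->  (y)(z) = yz   [differs from xy: not invariant]
(D) x + y  ->  (y) + (z) = y + z   [differs from x + y: not invariant]

Only option (A), x + y + z, is unchanged by the transformation.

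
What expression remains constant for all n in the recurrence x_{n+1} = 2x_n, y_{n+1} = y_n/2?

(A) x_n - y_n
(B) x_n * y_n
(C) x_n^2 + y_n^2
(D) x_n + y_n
B

For the recurrence x_{n+1} = 2x_n, y_{n+1} = y_n/2:

x_{n+1} * y_{n+1} = (2x_n) * (y_n/2) = x_n * y_n
The product is conserved.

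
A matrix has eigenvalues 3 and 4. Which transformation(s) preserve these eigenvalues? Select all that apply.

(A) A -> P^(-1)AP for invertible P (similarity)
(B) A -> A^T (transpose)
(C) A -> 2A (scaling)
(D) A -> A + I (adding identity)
A and B

Eigenvalues are preserved by:
1. Similarity transformations: A -> P^(-1)AP (same characteristic polynomial)
2. Transpose: A^T has the same eigenvalues as A

Eigenvalues are NOT preserved by:
- Adding identity: eigenvalues become 3+1, 4+1
- Scaling: eigenvalues become 6, 8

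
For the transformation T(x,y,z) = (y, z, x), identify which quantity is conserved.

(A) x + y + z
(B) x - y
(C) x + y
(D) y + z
A

Apply T(x,y,z) = (y, z, x) to each option, i.e. replace (x, y, z) by the transformed coordinates.
Substitute the transformed coordinates into each option and compare with the original:
(A) x + y + z  ->  (y) + (z) + (x) = x + y + z   [equals x + y + z: invariant]
(B) x - y  ->  (y) - (z) = y - z   [differs from x - y: not invariant]
(C) x + y  ->  (y) + (z) = y + z   [differs from x + y: not invariant]
(D) y + z  ->  (z) + (x) = x + z   [differs from y + z: not invariant]

Only option (A), x + y + z, is unchanged by the transformation.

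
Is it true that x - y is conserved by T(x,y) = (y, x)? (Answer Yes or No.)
No

Substitute T(x,y) = (y, x) into the expression and compare with the original.

Original: x - y
After applying T: (y) - (x) = -x + y

This differs from the original x - y (difference: -2x + 2y), so the expression is NOT invariant.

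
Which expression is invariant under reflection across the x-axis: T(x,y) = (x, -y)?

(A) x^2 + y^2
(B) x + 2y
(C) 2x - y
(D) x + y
A

The map is reflection across the x-axis: T(x,y) = (x, -y).
Substitute the transformed coordinates into each option and compare with the original:
(A) x^2 + y^2  ->  (x)^2 + (-y)^2 = x^2 + y^2   [equals x^2 + y^2: invariant]
(B) x + 2y  ->  (x) + 2(-y) = x - 2y   [differs from x + 2y: not invariant]
(C) 2x - y  ->  2(x) - (-y) = 2x + y   [differs from 2x - y: not invariant]
(D) x + y  ->  (x) + (-y) = x - y   [differs from x + y: not invariant]

Only option (A), x^2 + y^2, is unchanged by the transformation.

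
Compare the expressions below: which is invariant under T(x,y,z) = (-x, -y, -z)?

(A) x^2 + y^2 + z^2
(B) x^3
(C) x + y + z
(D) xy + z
A

Apply T(x,y,z) = (-x, -y, -z) to each option, i.e. replace (x, y, z) by the transformed coordinates.
Substitute the transformed coordinates into each option and compare with the original:
(A) x^2 + y^2 + z^2  ->  (-x)^2 + (-y)^2 + (-z)^2 = x^2 + y^2 + z^2   [equals x^2 + y^2 + z^2: invariant]
(B) x^3  ->  (-x)^3 = -x^3   [differs from x^3: not invariant]
(C) x + y + z  ->  (-x) + (-y) + (-z) = -x - y - z   [differs from x + y + z: not invariant]
(D) xy + z  ->  (-x)(-y) + (-z) = xy - z   [differs from xy + z: not invariant]

Only option (A), x^2 + y^2 + z^2, is unchanged by the transformation.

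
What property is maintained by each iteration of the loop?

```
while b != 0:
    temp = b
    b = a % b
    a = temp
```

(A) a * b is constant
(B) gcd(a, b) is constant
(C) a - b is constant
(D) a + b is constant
B

A loop invariant must hold before the first iteration and be re-established by every execution of the body.

(B) gcd(a, b) is constant: One iteration replaces (a, b) by (b, a mod b). Since a mod b = a - q*b for an integer q, any common divisor of a and b divides b and a mod b, and conversely; hence gcd(b, a mod b) = gcd(a, b). For instance (31, 4) -> (4, 3) keeps gcd = 1. At exit b = 0 and a = gcd of the original inputs.

The other options fail:
(A) a * b is constant: e.g. (a, b) = (31, 4) -> (4, 3): the product goes from 124 to 12.
(C) a - b is constant: e.g. (a, b) = (31, 4) -> (4, 3): the difference goes from 27 to 1.
(D) a + b is constant: e.g. (a, b) = (31, 4) -> (4, 3): the sum goes from 35 to 7.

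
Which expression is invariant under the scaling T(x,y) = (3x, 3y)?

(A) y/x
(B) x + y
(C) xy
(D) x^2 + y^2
A

Under the uniform scaling T(x,y) = (3x, 3y):
Substitute the transformed coordinates into each option and compare with the original:
(A) y/x  ->  (3y)/(3x) = y/x   [equals y/x: invariant]
(B) x + y  ->  (3x) + (3y) = 3x + 3y   [differs from x + y: not invariant]
(C) xy  ->  (3x)(3y) = 9xy   [differs from xy: not invariant]
(D) x^2 + y^2  ->  (3x)^2 + (3y)^2 = 9x^2 + 9y^2   [differs from x^2 + y^2: not invariant]

Only option (A), y/x, is unchanged by the transformation.
The common factor 3 cancels in a ratio of coordinates, while sums, products and sums of squares pick up factors of 3 or 9.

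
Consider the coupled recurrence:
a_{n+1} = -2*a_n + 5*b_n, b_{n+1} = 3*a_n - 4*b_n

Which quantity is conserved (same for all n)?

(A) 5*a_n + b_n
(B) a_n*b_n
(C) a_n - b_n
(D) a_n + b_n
D

Replace a_n by a_{n+1} = -2*a_n + 5*b_n and b_n by b_{n+1} = 3*a_n - 4*b_n in each option and simplify:
(A) 5*a_n + b_n  ->  5*(-2*a_n + 5*b_n) + (3*a_n - 4*b_n) = -7*a_n + 21*b_n   [not conserved]
(B) a_n*b_n  ->  (-2*a_n + 5*b_n)*(3*a_n - 4*b_n) = -6*a_n^2 + 23*a_n*b_n - 20*b_n^2   [not conserved]
(C) a_n - b_n  ->  (-2*a_n + 5*b_n) - (3*a_n - 4*b_n) = -5*a_n + 9*b_n   [not conserved]
(D) a_n + b_n  ->  (-2*a_n + 5*b_n) + (3*a_n - 4*b_n) = a_n + b_n   [conserved]

Only (D) a_n + b_n returns to itself after one step, so it is the conserved quantity.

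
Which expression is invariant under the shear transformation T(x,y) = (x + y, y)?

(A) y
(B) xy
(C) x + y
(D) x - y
A

Under the shear T(x,y) = (x + y, y):
Substitute the transformed coordinates into each option and compare with the original:
(A) y  ->  (y) = y   [equals y: invariant]
(B) xy  ->  (x + y)(y) = xy + y^2   [differs from xy: not invariant]
(C) x + y  ->  (x + y) + (y) = x + 2y   [differs from x + y: not invariant]
(D) x - y  ->  (x + y) - (y) = x   [differs from x - y: not invariant]

Only option (A), y, is unchanged by the transformation.
A horizontal shear moves points parallel to the x-axis, so the y-coordinate (and any function of y alone) is unchanged.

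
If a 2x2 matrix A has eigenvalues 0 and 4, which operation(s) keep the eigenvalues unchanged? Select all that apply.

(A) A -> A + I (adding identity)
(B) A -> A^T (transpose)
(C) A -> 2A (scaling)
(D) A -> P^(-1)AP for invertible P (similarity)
B and D

Eigenvalues are preserved by:
1. Similarity transformations: A -> P^(-1)AP (same characteristic polynomial)
2. Transpose: A^T has the same eigenvalues as A

Eigenvalues are NOT preserved by:
- Adding identity: eigenvalues become 0+1, 4+1
- Scaling: eigenvalues become 0, 8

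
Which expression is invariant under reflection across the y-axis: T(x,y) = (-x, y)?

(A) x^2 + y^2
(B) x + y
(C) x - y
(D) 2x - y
A

The map is reflection across the y-axis: T(x,y) = (-x, y).
Substitute the transformed coordinates into each option and compare with the original:
(A) x^2 + y^2  ->  (-x)^2 + (y)^2 = x^2 + y^2   [equals x^2 + y^2: invariant]
(B) x + y  ->  (-x) + (y) = -x + y   [differs from x + y: not invariant]
(C) x - y  ->  (-x) - (y) = -x - y   [differs from x - y: not invariant]
(D) 2x - y  ->  2(-x) - (y) = -2x - y   [differs from 2x - y: not invariant]

Only option (A), x^2 + y^2, is unchanged by the transformation.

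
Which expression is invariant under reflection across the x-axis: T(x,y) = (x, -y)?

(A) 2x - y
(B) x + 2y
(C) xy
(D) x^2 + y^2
D

The map is reflection across the x-axis: T(x,y) = (x, -y).
Substitute the transformed coordinates into each option and compare with the original:
(A) 2x - y  ->  2(x) - (-y) = 2x + y   [differs from 2x - y: not invariant]
(B) x + 2y  ->  (x) + 2(-y) = x - 2y   [differs from x + 2y: not invariant]
(C) xy  ->  (x)(-y) = -xy   [differs from xy: not invariant]
(D) x^2 + y^2  ->  (x)^2 + (-y)^2 = x^2 + y^2   [equals x^2 + y^2: invariant]

Only option (D), x^2 + y^2, is unchanged by the transformation.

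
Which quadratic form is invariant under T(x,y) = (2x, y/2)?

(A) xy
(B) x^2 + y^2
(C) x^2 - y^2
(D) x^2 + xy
A

T multiplies x by 2 and divides y by 2.
Substitute the transformed coordinates into each option and compare with the original:
(A) xy  ->  (2x)(y/2) = xy   [equals xy: invariant]
(B) x^2 + y^2  ->  (2x)^2 + (y/2)^2 = 4x^2 + y^2/4   [differs from x^2 + y^2: not invariant]
(C) x^2 - y^2  ->  (2x)^2 - (y/2)^2 = 4x^2 - y^2/4   [differs from x^2 - y^2: not invariant]
(D) x^2 + xy  ->  (2x)^2 + (2x)(y/2) = 4x^2 + xy   [differs from x^2 + xy: not invariant]

Only option (A), xy, is unchanged by the transformation.
The factors 2 and 1/2 cancel only in the pure product xy.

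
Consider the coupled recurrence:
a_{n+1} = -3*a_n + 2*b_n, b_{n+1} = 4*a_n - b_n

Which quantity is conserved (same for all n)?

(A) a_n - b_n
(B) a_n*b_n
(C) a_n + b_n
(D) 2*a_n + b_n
C

Replace a_n by a_{n+1} = -3*a_n + 2*b_n and b_n by b_{n+1} = 4*a_n - b_n in each option and simplify:
(A) a_n - b_n  ->  (-3*a_n + 2*b_n) - (4*a_n - b_n) = -7*a_n + 3*b_n   [not conserved]
(B) a_n*b_n  ->  (-3*a_n + 2*b_n)*(4*a_n - b_n) = -12*a_n^2 + 11*a_n*b_n - 2*b_n^2   [not conserved]
(C) a_n + b_n  ->  (-3*a_n + 2*b_n) + (4*a_n - b_n) = a_n + b_n   [conserved]
(D) 2*a_n + b_n  ->  2*(-3*a_n + 2*b_n) + (4*a_n - b_n) = -2*a_n + 3*b_n   [not conserved]

Only (C) a_n + b_n returns to itself after one step, so it is the conserved quantity.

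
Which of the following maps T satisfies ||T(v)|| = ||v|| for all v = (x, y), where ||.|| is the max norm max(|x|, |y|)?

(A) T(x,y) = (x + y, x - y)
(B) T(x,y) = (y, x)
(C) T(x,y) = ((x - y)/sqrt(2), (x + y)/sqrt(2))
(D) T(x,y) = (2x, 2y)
B

A transformation preserves a norm if ||T(v)|| = ||v|| for every v; a single vector where the norm changes rules an option out.

(A) T(x,y) = (x + y, x - y): v = (1, 1) has norm max(|1|, |1|) = 1, but T(v) = (2, 0) has norm 2 -- not preserved.
(B) T(x,y) = (y, x): preserves the norm -- it only permutes the coordinates and/or flips signs, which leaves max(|x|, |y|) unchanged.
(C) T(x,y) = ((x - y)/sqrt(2), (x + y)/sqrt(2)): v = (1, 0) has norm max(|1|, |0|) = 1, but T(v) = (sqrt(2)/2, sqrt(2)/2) has norm sqrt(2)/2 -- not preserved.
(D) T(x,y) = (2x, 2y): v = (1, 0) has norm max(|1|, |0|) = 1, but T(v) = (2, 0) has norm 2 -- not preserved.

Therefore the answer is (B).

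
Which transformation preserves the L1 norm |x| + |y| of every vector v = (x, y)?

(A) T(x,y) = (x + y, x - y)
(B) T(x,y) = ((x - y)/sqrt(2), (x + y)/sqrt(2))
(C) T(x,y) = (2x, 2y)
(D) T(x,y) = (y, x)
D

A transformation preserves a norm if ||T(v)|| = ||v|| for every v; a single vector where the norm changes rules an option out.

(A) T(x,y) = (x + y, x - y): v = (1, 0) has norm |1| + |0| = 1, but T(v) = (1, 1) has norm 2 -- not preserved.
(B) T(x,y) = ((x - y)/sqrt(2), (x + y)/sqrt(2)): v = (1, 0) has norm |1| + |0| = 1, but T(v) = (sqrt(2)/2, sqrt(2)/2) has norm sqrt(2) -- not preserved.
(C) T(x,y) = (2x, 2y): v = (1, 0) has norm |1| + |0| = 1, but T(v) = (2, 0) has norm 2 -- not preserved.
(D) T(x,y) = (y, x): preserves the norm -- it only permutes the coordinates and/or flips signs, which leaves |x| + |y| unchanged.

Therefore the answer is (D).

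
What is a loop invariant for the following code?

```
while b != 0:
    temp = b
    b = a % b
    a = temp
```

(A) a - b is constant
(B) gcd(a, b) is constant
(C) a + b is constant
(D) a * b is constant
B

A loop invariant must hold before the first iteration and be re-established by every execution of the body.

(B) gcd(a, b) is constant: One iteration replaces (a, b) by (b, a mod b). Since a mod b = a - q*b for an integer q, any common divisor of a and b divides b and a mod b, and conversely; hence gcd(b, a mod b) = gcd(a, b). For instance (36, 8) -> (8, 4) keeps gcd = 4. At exit b = 0 and a = gcd of the original inputs.

The other options fail:
(A) a - b is constant: e.g. (a, b) = (36, 8) -> (8, 4): the difference goes from 28 to 4.
(C) a + b is constant: e.g. (a, b) = (36, 8) -> (8, 4): the sum goes from 44 to 12.
(D) a * b is constant: e.g. (a, b) = (36, 8) -> (8, 4): the product goes from 288 to 32.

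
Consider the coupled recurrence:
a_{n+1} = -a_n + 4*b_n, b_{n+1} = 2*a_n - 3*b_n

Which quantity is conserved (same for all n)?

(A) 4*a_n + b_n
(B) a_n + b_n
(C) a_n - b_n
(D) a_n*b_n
B

Replace a_n by a_{n+1} = -a_n + 4*b_n and b_n by b_{n+1} = 2*a_n - 3*b_n in each option and simplify:
(A) 4*a_n + b_n  ->  4*(-a_n + 4*b_n) + (2*a_n - 3*b_n) = -2*a_n + 13*b_n   [not conserved]
(B) a_n + b_n  ->  (-a_n + 4*b_n) + (2*a_n - 3*b_n) = a_n + b_n   [conserved]
(C) a_n - b_n  ->  (-a_n + 4*b_n) - (2*a_n - 3*b_n) = -3*a_n + 7*b_n   [not conserved]
(D) a_n*b_n  ->  (-a_n + 4*b_n)*(2*a_n - 3*b_n) = -2*a_n^2 + 11*a_n*b_n - 12*b_n^2   [not conserved]

Only (B) a_n + b_n returns to itself after one step, so it is the conserved quantity.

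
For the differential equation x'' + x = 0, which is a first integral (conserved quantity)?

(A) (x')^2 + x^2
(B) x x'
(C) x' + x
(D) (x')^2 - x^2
A

A first integral I satisfies dI/dt = 0 along every solution. Differentiate each option and use the equation of motion:
(A) d/dt[(x')^2 + x^2] = 2x'x'' + 2x x' = 2x'(-x) + 2x x' = 0
(B) d/dt[x x'] = (x')^2 + x x'' = (x')^2 - x^2, not identically 0
(C) d/dt[x' + x] = x'' + x' = -x + x', not identically 0
(D) d/dt[(x')^2 - x^2] = 2x'x'' - 2x x' = -4x x', not identically 0

Only (A) has zero time-derivative. So the energy-like quantity (x')^2 + x^2 is the first integral.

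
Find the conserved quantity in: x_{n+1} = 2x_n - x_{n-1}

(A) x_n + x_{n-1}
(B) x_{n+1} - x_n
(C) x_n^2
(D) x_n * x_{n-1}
B

For the recurrence x_{n+1} = 2x_n - x_{n-1}:

If x_{n+1} = 2x_n - x_{n-1}, then:
x_{n+1} - x_n = x_n - x_{n-1}
The first difference is constant throughout the sequence.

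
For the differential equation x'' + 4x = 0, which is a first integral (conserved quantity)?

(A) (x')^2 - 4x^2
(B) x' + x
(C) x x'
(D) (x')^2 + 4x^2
D

A first integral I satisfies dI/dt = 0 along every solution. Differentiate each option and use the equation of motion:
(A) d/dt[(x')^2 - 4x^2] = 2x'x'' - 8x x' = -16x x', not identically 0
(B) d/dt[x' + x] = x'' + x' = -4x + x', not identically 0
(C) d/dt[x x'] = (x')^2 + x x'' = (x')^2 - 4x^2, not identically 0
(D) d/dt[(x')^2 + 4x^2] = 2x'x'' + 8x x' = 2x'(-4x) + 8x x' = 0

Only (D) has zero time-derivative. So the energy-like quantity (x')^2 + 4x^2 is the first integral.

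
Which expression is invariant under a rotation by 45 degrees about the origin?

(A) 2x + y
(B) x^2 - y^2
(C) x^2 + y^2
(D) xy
C

A rotation by 45 degrees sends (x, y) to (sqrt(2)x/2 - sqrt(2)y/2, sqrt(2)x/2 + sqrt(2)y/2).
Substitute the transformed coordinates into each option and compare with the original:
(A) 2x + y  ->  2(sqrt(2)x/2 - sqrt(2)y/2) + (sqrt(2)x/2 + sqrt(2)y/2) = 3sqrt(2)x/2 - sqrt(2)y/2   [differs from 2x + y: not invariant]
(B) x^2 - y^2  ->  (sqrt(2)x/2 - sqrt(2)y/2)^2 - (sqrt(2)x/2 + sqrt(2)y/2)^2 = -2xy   [differs from x^2 - y^2: not invariant]
(C) x^2 + y^2  ->  (sqrt(2)x/2 - sqrt(2)y/2)^2 + (sqrt(2)x/2 + sqrt(2)y/2)^2 = x^2 + y^2   [equals x^2 + y^2: invariant]
(D) xy  ->  (sqrt(2)x/2 - sqrt(2)y/2)(sqrt(2)x/2 + sqrt(2)y/2) = x^2/2 - y^2/2   [differs from xy: not invariant]

Only option (C), x^2 + y^2, is unchanged by the transformation.
Geometrically, x^2 + y^2 is the squared distance from the origin, which every rotation about the origin preserves.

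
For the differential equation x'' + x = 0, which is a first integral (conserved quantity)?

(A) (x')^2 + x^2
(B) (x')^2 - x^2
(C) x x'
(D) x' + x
A

A first integral I satisfies dI/dt = 0 along every solution. Differentiate each option and use the equation of motion:
(A) d/dt[(x')^2 + x^2] = 2x'x'' + 2x x' = 2x'(-x) + 2x x' = 0
(B) d/dt[(x')^2 - x^2] = 2x'x'' - 2x x' = -4x x', not identically 0
(C) d/dt[x x'] = (x')^2 + x x'' = (x')^2 - x^2, not identically 0
(D) d/dt[x' + x] = x'' + x' = -x + x', not identically 0

Only (A) has zero time-derivative. So the energy-like quantity (x')^2 + x^2 is the first integral.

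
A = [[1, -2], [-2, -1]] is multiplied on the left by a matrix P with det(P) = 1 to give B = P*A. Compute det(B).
-5

By the multiplicative property of determinants, det(B) = det(P*A) = det(P) * det(A) = det(A),
so the determinant is invariant under multiplication by any determinant-1 matrix; we just need det(A).

det(A) = (1)(-1) - (-2)(-2) = -1 - 4 = -5

Therefore det(B) = 1 * (-5) = -5.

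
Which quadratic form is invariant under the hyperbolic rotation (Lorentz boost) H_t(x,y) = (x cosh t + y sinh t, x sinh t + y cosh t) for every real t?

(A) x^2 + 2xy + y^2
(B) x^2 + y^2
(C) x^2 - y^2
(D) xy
C

Write x' = x cosh t + y sinh t, y' = x sinh t + y cosh t and substitute into each option:
(A) x^2 + 2xy + y^2: (x' + y')^2 with x' + y' = (x + y)(cosh t + sinh t) = (x + y)e^t, so it becomes (x + y)^2 e^(2t)   [not invariant for t != 0]
(B) x^2 + y^2: (x cosh t + y sinh t)^2 + (x sinh t + y cosh t)^2 = (x^2 + y^2)(cosh^2 t + sinh^2 t) + 4xy sinh t cosh t = (x^2 + y^2) cosh 2t + 2xy sinh 2t   [not invariant for t != 0]
(C) x^2 - y^2: (x cosh t + y sinh t)^2 - (x sinh t + y cosh t)^2 = x^2(cosh^2 t - sinh^2 t) + 2xy(cosh t sinh t - sinh t cosh t) + y^2(sinh^2 t - cosh^2 t) = x^2 - y^2   [invariant, using cosh^2 t - sinh^2 t = 1]
(D) xy: (x cosh t + y sinh t)(x sinh t + y cosh t) = xy(cosh^2 t + sinh^2 t) + (x^2 + y^2) sinh t cosh t = xy cosh 2t + (x^2 + y^2)(sinh 2t)/2   [not invariant for t != 0]

Only (C) x^2 - y^2 is unchanged; it is the Minkowski form preserved by Lorentz boosts, just as x^2 + y^2 is preserved by ordinary rotations.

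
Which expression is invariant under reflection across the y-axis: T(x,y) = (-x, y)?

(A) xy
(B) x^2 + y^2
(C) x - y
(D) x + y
B

The map is reflection across the y-axis: T(x,y) = (-x, y).
Substitute the transformed coordinates into each option and compare with the original:
(A) xy  ->  (-x)(y) = -xy   [differs from xy: not invariant]
(B) x^2 + y^2  ->  (-x)^2 + (y)^2 = x^2 + y^2   [equals x^2 + y^2: invariant]
(C) x - y  ->  (-x) - (y) = -x - y   [differs from x - y: not invariant]
(D) x + y  ->  (-x) + (y) = -x + y   [differs from x + y: not invariant]

Only option (B), x^2 + y^2, is unchanged by the transformation.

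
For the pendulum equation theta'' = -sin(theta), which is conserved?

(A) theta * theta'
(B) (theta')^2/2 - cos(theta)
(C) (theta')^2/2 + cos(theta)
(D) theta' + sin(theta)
B

A first integral I satisfies dI/dt = 0 along every solution. Differentiate each option and use the equation of motion:
(A) d/dt[theta * theta'] = (theta')^2 + theta theta'' = (theta')^2 - theta sin(theta), not identically 0
(B) d/dt[(theta')^2/2 - cos(theta)] = theta' theta'' + sin(theta) theta' = theta'(-sin(theta)) + theta' sin(theta) = 0
(C) d/dt[(theta')^2/2 + cos(theta)] = theta' theta'' - sin(theta) theta' = -2 theta' sin(theta), not identically 0
(D) d/dt[theta' + sin(theta)] = theta'' + cos(theta) theta' = -sin(theta) + theta' cos(theta), not identically 0

Only (B) has zero time-derivative. This is the total energy: kinetic (theta')^2/2 plus potential -cos(theta).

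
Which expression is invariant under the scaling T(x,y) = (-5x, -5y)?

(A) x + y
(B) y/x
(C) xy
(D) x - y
B

Under the uniform scaling T(x,y) = (-5x, -5y):
Substitute the transformed coordinates into each option and compare with the original:
(A) x + y  ->  (-5x) + (-5y) = -5x - 5y   [differs from x + y: not invariant]
(B) y/x  ->  (-5y)/(-5x) = y/x   [equals y/x: invariant]
(C) xy  ->  (-5x)(-5y) = 25xy   [differs from xy: not invariant]
(D) x - y  ->  (-5x) - (-5y) = -5x + 5y   [differs from x - y: not invariant]

Only option (B), y/x, is unchanged by the transformation.
The common factor -5 cancels in a ratio of coordinates, while sums, products and sums of squares pick up factors of -5 or 25.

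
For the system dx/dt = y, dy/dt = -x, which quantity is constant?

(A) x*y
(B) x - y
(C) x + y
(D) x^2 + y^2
D

A first integral I satisfies dI/dt = 0 along every solution. Differentiate each option and use the equation of motion:
(A) d/dt[x*y] = (dx/dt)y + x(dy/dt) = y^2 - x^2, not identically 0
(B) d/dt[x - y] = y - (-x) = x + y, not identically 0
(C) d/dt[x + y] = y + (-x) = y - x, not identically 0
(D) d/dt[x^2 + y^2] = 2x*dx/dt + 2y*dy/dt = 2x*y + 2y*(-x) = 0

Only (D) has zero time-derivative. So x^2 + y^2 (the squared radius; trajectories are circles) is the conserved quantity.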